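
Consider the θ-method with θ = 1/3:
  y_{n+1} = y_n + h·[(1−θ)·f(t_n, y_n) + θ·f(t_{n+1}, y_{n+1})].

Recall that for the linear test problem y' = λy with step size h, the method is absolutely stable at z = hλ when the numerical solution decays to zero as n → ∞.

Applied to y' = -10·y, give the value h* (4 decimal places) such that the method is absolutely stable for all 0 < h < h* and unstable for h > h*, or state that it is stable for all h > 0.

(-6.0000,0); λ=-10 ⇒ h* = (6)/10 = 0.6000.

Set f=λy, z=hλ:
  y_{n+1} = y_n + z·[2/3·y_n + 1/3·y_{n+1}] ⇒ (1 − 1/3z)y_{n+1} = (1 + 2/3z)y_n
  ⇒ R(z) = (1 + 2/3z)/(1 − 1/3z).

Solve |R(x)|<1 on ℝ⁻.
x=-0.69: |R|=0.4390
R=−1: 1+2/3x = −1+1/3x ⇒ -1/3x=2 ⇒ x=2/(-1/3)=-6.0000
Confirm numerically:
  x=-5.357: |R|=0.92306 <1
  x=-4.748: |R|=0.83841 <1
  x=-3.862: |R|=0.68843 <1
  x=-2.656: |R|=0.40877 <1
  x=-6.502: |R|=1.05283 >1
  x=-6.057: |R|=1.00629 >1
Interval (-6.0000, 0).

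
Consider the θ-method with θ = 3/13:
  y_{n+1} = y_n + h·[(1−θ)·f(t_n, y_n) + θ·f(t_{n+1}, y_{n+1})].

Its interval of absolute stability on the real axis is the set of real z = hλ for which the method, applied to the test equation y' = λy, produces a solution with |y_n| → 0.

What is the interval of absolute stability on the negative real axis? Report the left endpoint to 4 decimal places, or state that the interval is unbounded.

z∈(-3.7143,0).

On y'=λy, z=hλ:
  y_{n+1} = y_n + z·[10/13·y_n + 3/13·y_{n+1}] ⇒ (1 − 3/13z)y_{n+1} = (1 + 10/13z)y_n
  ⇒ R(z) = (1 + 10/13z)/(1 − 3/13z).

Need |R(x)|<1, x<0.
x=-0.49: |R|=0.5598
R=−1: 1+10/13x = −1+3/13x ⇒ -7/13x=2 ⇒ x=2/(-7/13)=-3.7143
Confirm numerically:
  x=-3.000: |R|=0.77273 <1
  x=-2.105: |R|=0.41677 <1
  x=-1.595: |R|=0.16587 <1
  x=-4.266: |R|=1.14970 >1
  x=-4.176: |R|=1.12661 >1
  x=-3.811: |R|=1.02771 >1
So |R|<1 on (-3.7143, 0).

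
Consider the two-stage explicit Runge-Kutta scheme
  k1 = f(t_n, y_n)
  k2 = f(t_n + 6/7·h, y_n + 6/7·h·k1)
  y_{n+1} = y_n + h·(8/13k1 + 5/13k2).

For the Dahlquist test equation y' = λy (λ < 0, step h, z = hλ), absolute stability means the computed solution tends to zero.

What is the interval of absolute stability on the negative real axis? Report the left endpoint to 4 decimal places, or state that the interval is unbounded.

(-3.0333, 0).

On y'=λy, z=hλ:
  k1=λy_n ⇒ h·k1=z·y_n;  k2=λ(1+6/7z)y_n ⇒ h·k2=z(1+6/7z)y_n
  y_{n+1}/y_n = 1 + 8/13z + 5/13z(1+6/7z) = 1 + z + 30/91z²
  R(z) = 1 + z + 30/91z².

Need |R(x)|<1, x<0.
x=-1.59: |R|=0.2434
R=1: x+30/91x²=0 ⇒ x=−91/30=-3.0333; min R=1−1/(4·30/91)=0.2417>−1
Confirm numerically:
  x=-2.373: |R|=0.48342 <1
  x=-2.110: |R|=0.35773 <1
  x=-2.069: |R|=0.34224 <1
  x=-3.532: |R|=1.58065 >1
  x=-3.298: |R|=1.28776 >1
Interval (-3.0333, 0).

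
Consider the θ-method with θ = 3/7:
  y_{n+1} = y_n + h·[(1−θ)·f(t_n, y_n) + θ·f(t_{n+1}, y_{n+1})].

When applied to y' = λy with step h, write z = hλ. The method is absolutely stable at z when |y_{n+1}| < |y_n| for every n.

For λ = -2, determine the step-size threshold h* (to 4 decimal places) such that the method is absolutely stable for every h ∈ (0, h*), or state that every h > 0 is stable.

With y'=λy (z=hλ):
  y_{n+1} = y_n + z·[4/7·y_n + 3/7·y_{n+1}] ⇒ (1 − 3/7z)y_{n+1} = (1 + 4/7z)y_n
  so R(z) = (1 + 4/7z)/(1 − 3/7z).

Boundary: |R(x)|=1, x<0.
x=-1.36: |R|=0.1408
R=−1: 1+4/7x = −1+3/7x ⇒ -1/7x=2 ⇒ x=2/(-1/7)=-14.0000
Confirm numerically:
  x=-10.024: |R|=0.89275 <1
  x=-9.949: |R|=0.89006 <1
  x=-8.335: |R|=0.82300 <1
  x=-14.462: |R|=1.00917 >1
  x=-14.027: |R|=1.00055 >1
Stable set (-14.0000, 0).

(-14.0000,0); λ=-2 ⇒ h* = (14)/2 = 7.0000.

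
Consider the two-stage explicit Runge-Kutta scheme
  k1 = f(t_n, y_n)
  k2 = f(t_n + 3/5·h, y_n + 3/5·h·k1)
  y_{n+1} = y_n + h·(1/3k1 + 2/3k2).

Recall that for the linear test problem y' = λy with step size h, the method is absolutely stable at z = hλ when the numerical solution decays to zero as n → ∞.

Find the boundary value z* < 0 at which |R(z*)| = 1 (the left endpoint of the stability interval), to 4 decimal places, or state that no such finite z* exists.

z* = -2.5000.

Set f=λy, z=hλ:
  k1=λy_n ⇒ h·k1=z·y_n;  k2=λ(1+3/5z)y_n ⇒ h·k2=z(1+3/5z)y_n
  y_{n+1}/y_n = 1 + 1/3z + 2/3z(1+3/5z) = 1 + z + 2/5z²
  so R(z) = 1 + z + 2/5z².

Need |R(x)|<1, x<0.
x=-1.42: |R|=0.3866
R=1: x+2/5x²=0 ⇒ x=−5/2=-2.5000; min R=1−1/(4·2/5)=0.3750>−1
Confirm numerically:
  x=-2.240: |R|=0.76704 <1
  x=-1.543: |R|=0.40934 <1
  x=-1.211: |R|=0.37561 <1
  x=-2.927: |R|=1.49993 >1
  x=-2.760: |R|=1.28704 >1
  x=-2.548: |R|=1.04892 >1
Stable set (-2.5000, 0).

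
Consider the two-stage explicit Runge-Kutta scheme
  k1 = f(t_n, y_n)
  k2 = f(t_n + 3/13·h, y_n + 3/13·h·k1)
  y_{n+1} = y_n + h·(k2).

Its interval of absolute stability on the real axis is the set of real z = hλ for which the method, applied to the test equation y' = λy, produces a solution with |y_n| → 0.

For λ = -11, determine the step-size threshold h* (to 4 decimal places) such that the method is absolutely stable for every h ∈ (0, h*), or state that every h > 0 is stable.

(-4.3333,0); λ=-11 ⇒ h* = (13/3)/11 = 0.3939.

Set f=λy, z=hλ:
  k1=λy_n ⇒ h·k1=z·y_n;  k2=λ(1+3/13z)y_n ⇒ h·k2=z(1+3/13z)y_n
  y_{n+1}/y_n = 1 + z(1+3/13z) = 1 + z + 3/13z²
  so R(z) = 1 + z + 3/13z².

Find x<0 with |R(x)|<1.
x=-0.42: |R|=0.6207
R=1: x+3/13x²=0 ⇒ x=−13/3=-4.3333; min R=1−1/(4·3/13)=-0.0833>−1
Confirm numerically:
  x=-4.258: |R|=0.92598 <1
  x=-3.781: |R|=0.51807 <1
  x=-2.495: |R|=0.05846 <1
  x=-4.633: |R|=1.32039 >1
  x=-4.611: |R|=1.29546 >1
So |R|<1 on (-4.3333, 0).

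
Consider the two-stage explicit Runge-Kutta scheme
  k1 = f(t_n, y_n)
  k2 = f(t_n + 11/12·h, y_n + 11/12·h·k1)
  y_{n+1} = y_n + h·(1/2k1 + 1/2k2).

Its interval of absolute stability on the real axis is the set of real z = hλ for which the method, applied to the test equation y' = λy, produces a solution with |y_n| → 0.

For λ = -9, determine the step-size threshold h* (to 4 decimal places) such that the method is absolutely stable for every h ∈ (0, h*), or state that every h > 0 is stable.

(-2.1818,0); λ=-9 ⇒ h* = (24/11)/9 = 0.2424.

Set f=λy, z=hλ:
  k1=λy_n ⇒ h·k1=z·y_n;  k2=λ(1+11/12z)y_n ⇒ h·k2=z(1+11/12z)y_n
  y_{n+1}/y_n = 1 + 1/2z + 1/2z(1+11/12z) = 1 + z + 11/24z²
  Hence R(z) = 1 + z + 11/24z².

Find x<0 with |R(x)|<1.
x=-0.8: |R|=0.4933
R=1: x+11/24x²=0 ⇒ x=−24/11=-2.1818; min R=1−1/(4·11/24)=0.4545>−1
Confirm numerically:
  x=-1.448: |R|=0.51299 <1
  x=-1.379: |R|=0.49259 <1
  x=-1.104: |R|=0.45462 <1
  x=-2.528: |R|=1.40111 >1
  x=-2.375: |R|=1.21029 >1
Interval (-2.1818, 0).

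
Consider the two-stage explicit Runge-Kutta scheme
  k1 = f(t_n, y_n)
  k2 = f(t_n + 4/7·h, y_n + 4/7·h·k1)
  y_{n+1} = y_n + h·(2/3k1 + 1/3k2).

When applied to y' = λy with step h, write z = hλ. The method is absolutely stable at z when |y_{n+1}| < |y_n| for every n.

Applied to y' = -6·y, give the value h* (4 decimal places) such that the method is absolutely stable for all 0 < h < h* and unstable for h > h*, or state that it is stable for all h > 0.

Test eqn y'=λy, z=hλ:
  k1=λy_n ⇒ h·k1=z·y_n;  k2=λ(1+4/7z)y_n ⇒ h·k2=z(1+4/7z)y_n
  y_{n+1}/y_n = 1 + 2/3z + 1/3z(1+4/7z) = 1 + z + 4/21z²
  R(z) = 1 + z + 4/21z².

Solve |R(x)|<1 on ℝ⁻.
x=-0.99: |R|=0.1967
R=1: x+4/21x²=0 ⇒ x=−21/4=-5.2500; min R=1−1/(4·4/21)=-0.3125>−1
Confirm numerically:
  x=-4.284: |R|=0.21174 <1
  x=-3.314: |R|=0.22208 <1
  x=-3.312: |R|=0.22260 <1
  x=-2.890: |R|=0.29912 <1
  x=-5.544: |R|=1.31046 >1
  x=-5.362: |R|=1.11439 >1
  x=-5.283: |R|=1.03321 >1
Interval (-5.2500, 0).

(-5.2500,0); λ=-6 ⇒ h* = (21/4)/6 = 0.8750.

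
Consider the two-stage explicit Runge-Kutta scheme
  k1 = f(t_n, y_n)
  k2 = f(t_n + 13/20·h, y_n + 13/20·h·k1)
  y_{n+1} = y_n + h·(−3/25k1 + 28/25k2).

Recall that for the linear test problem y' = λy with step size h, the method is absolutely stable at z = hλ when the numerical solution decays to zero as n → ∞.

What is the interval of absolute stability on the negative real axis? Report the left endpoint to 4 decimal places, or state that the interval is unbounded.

(-1.3736, 0).

On y'=λy, z=hλ:
  k1=λy_n ⇒ h·k1=z·y_n;  k2=λ(1+13/20z)y_n ⇒ h·k2=z(1+13/20z)y_n
  y_{n+1}/y_n = 1 − 3/25z + 28/25z(1+13/20z) = 1 + z + 91/125z²
  R(z) = 1 + z + 91/125z².

Boundary: |R(x)|=1, x<0.
x=-0.51: |R|=0.6794
R=1: x+91/125x²=0 ⇒ x=−125/91=-1.3736; min R=1−1/(4·91/125)=0.6566>−1
Confirm numerically:
  x=-1.172: |R|=0.82797 <1
  x=-1.123: |R|=0.79510 <1
  x=-1.017: |R|=0.73596 <1
  x=-1.884: |R|=1.70000 >1
  x=-1.863: |R|=1.66372 >1
  x=-1.637: |R|=1.31387 >1
Stable set (-1.3736, 0).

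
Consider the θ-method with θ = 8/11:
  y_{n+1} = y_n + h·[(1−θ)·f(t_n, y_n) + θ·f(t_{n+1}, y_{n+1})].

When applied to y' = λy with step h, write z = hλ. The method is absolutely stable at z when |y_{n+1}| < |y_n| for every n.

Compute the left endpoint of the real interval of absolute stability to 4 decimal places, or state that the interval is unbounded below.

(−∞, 0) — no finite endpoint.

Test eqn y'=λy, z=hλ:
  y_{n+1} = y_n + z·[3/11·y_n + 8/11·y_{n+1}] ⇒ (1 − 8/11z)y_{n+1} = (1 + 3/11z)y_n
  ⇒ R(z) = (1 + 3/11z)/(1 − 8/11z).

Need |R(x)|<1, x<0.
x=-0.84: |R|=0.4786
x=-2: |R|=0.1852
x=-10: |R|=0.2088
x=-100: |R|=0.3564
θ=8/11≥1/2 ⇒ |1+3/11x|<|1−8/11x| ∀x<0 ⇒ stable on all of ℝ⁻.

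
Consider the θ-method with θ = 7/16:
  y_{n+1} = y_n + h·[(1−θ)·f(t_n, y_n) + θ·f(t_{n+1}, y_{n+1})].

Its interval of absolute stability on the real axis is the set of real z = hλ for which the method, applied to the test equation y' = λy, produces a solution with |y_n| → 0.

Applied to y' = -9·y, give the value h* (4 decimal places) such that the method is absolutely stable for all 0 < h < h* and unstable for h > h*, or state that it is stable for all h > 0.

(-16.0000,0); λ=-9 ⇒ h* = (16)/9 = 1.7778.

With y'=λy (z=hλ):
  y_{n+1} = y_n + z·[9/16·y_n + 7/16·y_{n+1}] ⇒ (1 − 7/16z)y_{n+1} = (1 + 9/16z)y_n
  R(z) = (1 + 9/16z)/(1 − 7/16z).

Solve |R(x)|<1 on ℝ⁻.
x=-0.88: |R|=0.3646
R=−1: 1+9/16x = −1+7/16x ⇒ -1/8x=2 ⇒ x=2/(-1/8)=-16.0000
Confirm numerically:
  x=-14.575: |R|=0.97585 <1
  x=-14.074: |R|=0.96636 <1
  x=-7.898: |R|=0.77269 <1
  x=-7.782: |R|=0.76678 <1
  x=-16.492: |R|=1.00749 >1
  x=-16.350: |R|=1.00537 >1
  x=-16.127: |R|=1.00197 >1
So |R|<1 on (-16.0000, 0).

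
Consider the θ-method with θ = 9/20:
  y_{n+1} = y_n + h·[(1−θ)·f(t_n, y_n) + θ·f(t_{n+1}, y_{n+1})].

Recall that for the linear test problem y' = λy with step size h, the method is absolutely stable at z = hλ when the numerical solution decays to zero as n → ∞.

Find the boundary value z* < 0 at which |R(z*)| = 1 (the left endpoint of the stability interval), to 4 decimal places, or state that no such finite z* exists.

z* = -20.0000.

With y'=λy (z=hλ):
  y_{n+1} = y_n + z·[11/20·y_n + 9/20·y_{n+1}] ⇒ (1 − 9/20z)y_{n+1} = (1 + 11/20z)y_n
  Hence R(z) = (1 + 11/20z)/(1 − 9/20z).

Need |R(x)|<1, x<0.
x=-1.1: |R|=0.2642
R=−1: 1+11/20x = −1+9/20x ⇒ -1/10x=2 ⇒ x=2/(-1/10)=-20.0000
Confirm numerically:
  x=-19.371: |R|=0.99353 <1
  x=-17.047: |R|=0.96594 <1
  x=-15.975: |R|=0.95085 <1
  x=-8.667: |R|=0.76872 <1
  x=-20.525: |R|=1.00513 >1
  x=-20.412: |R|=1.00405 >1
  x=-20.222: |R|=1.00220 >1
Stable set (-20.0000, 0).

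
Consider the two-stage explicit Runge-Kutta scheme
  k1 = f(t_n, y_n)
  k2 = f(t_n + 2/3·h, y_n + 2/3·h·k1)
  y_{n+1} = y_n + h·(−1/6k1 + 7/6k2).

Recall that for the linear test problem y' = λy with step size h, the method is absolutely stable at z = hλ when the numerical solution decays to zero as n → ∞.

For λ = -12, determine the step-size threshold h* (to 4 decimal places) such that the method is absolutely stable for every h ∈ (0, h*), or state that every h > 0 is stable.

Test eqn y'=λy, z=hλ:
  k1=λy_n ⇒ h·k1=z·y_n;  k2=λ(1+2/3z)y_n ⇒ h·k2=z(1+2/3z)y_n
  y_{n+1}/y_n = 1 − 1/6z + 7/6z(1+2/3z) = 1 + z + 7/9z²
  R(z) = 1 + z + 7/9z².

Boundary: |R(x)|=1, x<0.
x=-1.62: |R|=1.4212
R=1: x+7/9x²=0 ⇒ x=−9/7=-1.2857; min R=1−1/(4·7/9)=0.6786>−1
Confirm numerically:
  x=-0.867: |R|=0.71765 <1
  x=-0.749: |R|=0.68733 <1
  x=-0.583: |R|=0.68136 <1
  x=-1.838: |R|=1.78952 >1
  x=-1.431: |R|=1.16170 >1
Stable set (-1.2857, 0).

(-1.2857,0); λ=-12 ⇒ h* = (9/7)/12 = 0.1071.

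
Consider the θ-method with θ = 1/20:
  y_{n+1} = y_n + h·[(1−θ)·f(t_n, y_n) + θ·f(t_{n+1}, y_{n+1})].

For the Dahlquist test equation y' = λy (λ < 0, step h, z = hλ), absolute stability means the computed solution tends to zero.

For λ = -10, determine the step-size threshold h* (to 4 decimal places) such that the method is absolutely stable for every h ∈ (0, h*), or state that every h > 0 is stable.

With y'=λy (z=hλ):
  y_{n+1} = y_n + z·[19/20·y_n + 1/20·y_{n+1}] ⇒ (1 − 1/20z)y_{n+1} = (1 + 19/20z)y_n
  ⇒ R(z) = (1 + 19/20z)/(1 − 1/20z).

Solve |R(x)|<1 on ℝ⁻.
x=-1.33: |R|=0.2471
R=−1: 1+19/20x = −1+1/20x ⇒ -9/10x=2 ⇒ x=2/(-9/10)=-2.2222
Confirm numerically:
  x=-1.423: |R|=0.32848 <1
  x=-1.109: |R|=0.05074 <1
  x=-1.014: |R|=0.03493 <1
  x=-2.737: |R|=1.40753 >1
  x=-2.646: |R|=1.33684 >1
Stable set (-2.2222, 0).

(-2.2222,0); λ=-10 ⇒ h* = (20/9)/10 = 0.2222.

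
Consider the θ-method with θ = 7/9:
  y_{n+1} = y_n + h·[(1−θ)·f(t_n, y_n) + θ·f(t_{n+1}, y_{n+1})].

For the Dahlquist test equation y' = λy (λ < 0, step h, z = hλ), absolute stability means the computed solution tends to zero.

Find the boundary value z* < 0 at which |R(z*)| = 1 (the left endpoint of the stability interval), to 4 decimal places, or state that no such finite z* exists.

(−∞, 0) — no finite endpoint.

Test eqn y'=λy, z=hλ:
  y_{n+1} = y_n + z·[2/9·y_n + 7/9·y_{n+1}] ⇒ (1 − 7/9z)y_{n+1} = (1 + 2/9z)y_n
  so R(z) = (1 + 2/9z)/(1 − 7/9z).

Need |R(x)|<1, x<0.
x=-1.35: |R|=0.3415
x=-2: |R|=0.2174
x=-10: |R|=0.1392
x=-100: |R|=0.2694
θ=7/9≥1/2 ⇒ |1+2/9x|<|1−7/9x| ∀x<0 ⇒ unbounded interval.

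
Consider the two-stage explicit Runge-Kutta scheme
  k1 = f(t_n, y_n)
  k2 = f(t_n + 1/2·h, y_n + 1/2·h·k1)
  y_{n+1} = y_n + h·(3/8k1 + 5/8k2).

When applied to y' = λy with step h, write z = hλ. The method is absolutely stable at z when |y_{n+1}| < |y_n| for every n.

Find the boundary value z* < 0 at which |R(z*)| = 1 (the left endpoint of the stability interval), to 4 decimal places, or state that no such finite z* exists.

z* = -3.2000.

On y'=λy, z=hλ:
  k1=λy_n ⇒ h·k1=z·y_n;  k2=λ(1+1/2z)y_n ⇒ h·k2=z(1+1/2z)y_n
  y_{n+1}/y_n = 1 + 3/8z + 5/8z(1+1/2z) = 1 + z + 5/16z²
  so R(z) = 1 + z + 5/16z².

Find x<0 with |R(x)|<1.
x=-1.5: |R|=0.2031
R=1: x+5/16x²=0 ⇒ x=−16/5=-3.2000; min R=1−1/(4·5/16)=0.2000>−1
Confirm numerically:
  x=-2.729: |R|=0.59833 <1
  x=-2.381: |R|=0.39061 <1
  x=-2.248: |R|=0.33122 <1
  x=-1.908: |R|=0.22964 <1
  x=-3.748: |R|=1.64185 >1
  x=-3.322: |R|=1.12665 >1
  x=-3.221: |R|=1.02114 >1
Stable set (-3.2000, 0).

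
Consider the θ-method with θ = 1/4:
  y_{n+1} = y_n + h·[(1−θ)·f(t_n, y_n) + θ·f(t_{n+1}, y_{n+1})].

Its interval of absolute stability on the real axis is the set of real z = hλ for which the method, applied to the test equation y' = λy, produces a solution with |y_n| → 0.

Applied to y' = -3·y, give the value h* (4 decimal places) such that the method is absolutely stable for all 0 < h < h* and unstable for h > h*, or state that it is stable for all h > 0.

Set f=λy, z=hλ:
  y_{n+1} = y_n + z·[3/4·y_n + 1/4·y_{n+1}] ⇒ (1 − 1/4z)y_{n+1} = (1 + 3/4z)y_n
  ⇒ R(z) = (1 + 3/4z)/(1 − 1/4z).

Solve |R(x)|<1 on ℝ⁻.
x=-1.75: |R|=0.2174
R=−1: 1+3/4x = −1+1/4x ⇒ -1/2x=2 ⇒ x=2/(-1/2)=-4.0000
Confirm numerically:
  x=-3.525: |R|=0.87375 <1
  x=-3.445: |R|=0.85091 <1
  x=-1.650: |R|=0.16814 <1
  x=-4.591: |R|=1.13759 >1
  x=-4.096: |R|=1.02372 >1
Stable set (-4.0000, 0).

(-4.0000,0); λ=-3 ⇒ h* = (4)/3 = 1.3333.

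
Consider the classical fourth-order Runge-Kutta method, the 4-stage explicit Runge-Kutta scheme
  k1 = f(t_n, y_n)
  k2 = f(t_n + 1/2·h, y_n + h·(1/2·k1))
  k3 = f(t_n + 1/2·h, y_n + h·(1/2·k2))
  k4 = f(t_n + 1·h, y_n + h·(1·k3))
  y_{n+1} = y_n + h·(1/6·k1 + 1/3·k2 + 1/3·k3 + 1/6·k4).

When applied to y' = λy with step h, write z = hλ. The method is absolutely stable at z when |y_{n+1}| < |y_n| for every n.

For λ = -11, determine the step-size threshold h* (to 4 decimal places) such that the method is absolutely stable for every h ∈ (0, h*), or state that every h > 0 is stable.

On y'=λy, z=hλ:
  order 4, 4-stage ⇒ R(z)=1+z+z^2/2+z^3/6+z^4/24
  (e.g. R(-0.56)=0.57163, |R|=0.57163)

Solve |R(x)|<1 on ℝ⁻.
x=-0.56: |R|=0.5716
|R(-2.42)|=0.5752 |R(-1.31)|=0.2961 |R(-0.89)|=0.4147
Bisect:
  x_lo=-3.3188 |R|=2.1509  x_hi=-0.1398 |R|=0.8695
  mid=-1.72933 |R|=0.27666 →hi
  mid=-2.52408 |R|=0.67249 →hi
  mid=-2.92145 |R|=1.22545 →lo
  mid=-2.72276 |R|=0.90974 →hi
  mid=-2.82211 |R|=1.05693 →lo
  mid=-2.77243 |R|=0.98078 →hi
  mid=-2.79727 |R|=1.01821 →lo
  mid=-2.78485 |R|=0.99933 →hi
  ...
  [-2.78543,-2.78524] ⇒ x*=-2.7853
So |R|<1 on (-2.7853, 0).

(-2.7853,0); λ=-11 ⇒ h* = 0.2532.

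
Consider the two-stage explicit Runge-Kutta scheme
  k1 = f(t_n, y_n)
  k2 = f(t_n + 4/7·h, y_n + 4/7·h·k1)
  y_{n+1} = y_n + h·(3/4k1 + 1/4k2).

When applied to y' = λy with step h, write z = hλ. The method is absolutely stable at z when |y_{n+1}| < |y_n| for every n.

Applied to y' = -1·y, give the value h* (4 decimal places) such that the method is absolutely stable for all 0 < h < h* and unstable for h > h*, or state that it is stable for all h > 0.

(-7.0000,0); λ=-1 ⇒ h* = (7)/1 = 7.0000.

Set f=λy, z=hλ:
  k1=λy_n ⇒ h·k1=z·y_n;  k2=λ(1+4/7z)y_n ⇒ h·k2=z(1+4/7z)y_n
  y_{n+1}/y_n = 1 + 3/4z + 1/4z(1+4/7z) = 1 + z + 1/7z²
  ⇒ R(z) = 1 + z + 1/7z².

Boundary: |R(x)|=1, x<0.
x=-1.07: |R|=0.0936
R=1: x+1/7x²=0 ⇒ x=−7=-7.0000; min R=1−1/(4·1/7)=-0.7500>−1
Confirm numerically:
  x=-5.539: |R|=0.15607 <1
  x=-4.786: |R|=0.51374 <1
  x=-2.879: |R|=0.69491 <1
  x=-7.548: |R|=1.59090 >1
  x=-7.194: |R|=1.19938 >1
Interval (-7.0000, 0).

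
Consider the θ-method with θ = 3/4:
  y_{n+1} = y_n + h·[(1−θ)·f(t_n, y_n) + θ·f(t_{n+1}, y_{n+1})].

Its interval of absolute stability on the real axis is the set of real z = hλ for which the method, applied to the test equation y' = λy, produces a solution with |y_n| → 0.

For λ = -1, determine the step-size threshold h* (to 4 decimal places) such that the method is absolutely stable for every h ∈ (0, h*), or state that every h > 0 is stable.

interval (−∞, 0). Any h>0 works for λ=-1.

With y'=λy (z=hλ):
  y_{n+1} = y_n + z·[1/4·y_n + 3/4·y_{n+1}] ⇒ (1 − 3/4z)y_{n+1} = (1 + 1/4z)y_n
  so R(z) = (1 + 1/4z)/(1 − 3/4z).

Boundary: |R(x)|=1, x<0.
x=-1.1: |R|=0.3973
x=-2: |R|=0.2000
x=-10: |R|=0.1765
x=-100: |R|=0.3158
θ=3/4≥1/2 ⇒ |1+1/4x|<|1−3/4x| ∀x<0 ⇒ stable on all of ℝ⁻.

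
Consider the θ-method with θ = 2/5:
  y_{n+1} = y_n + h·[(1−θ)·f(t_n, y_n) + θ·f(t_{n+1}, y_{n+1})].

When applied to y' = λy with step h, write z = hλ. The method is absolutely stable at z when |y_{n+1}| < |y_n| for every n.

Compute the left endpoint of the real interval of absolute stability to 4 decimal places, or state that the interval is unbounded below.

left endpoint -10.0000.

With y'=λy (z=hλ):
  y_{n+1} = y_n + z·[3/5·y_n + 2/5·y_{n+1}] ⇒ (1 − 2/5z)y_{n+1} = (1 + 3/5z)y_n
  Hence R(z) = (1 + 3/5z)/(1 − 2/5z).

Find x<0 with |R(x)|<1.
x=-0.62: |R|=0.5032
R=−1: 1+3/5x = −1+2/5x ⇒ -1/5x=2 ⇒ x=2/(-1/5)=-10.0000
Confirm numerically:
  x=-8.524: |R|=0.93306 <1
  x=-6.961: |R|=0.83939 <1
  x=-4.599: |R|=0.61959 <1
  x=-10.466: |R|=1.01797 >1
  x=-10.357: |R|=1.01388 >1
Stable set (-10.0000, 0).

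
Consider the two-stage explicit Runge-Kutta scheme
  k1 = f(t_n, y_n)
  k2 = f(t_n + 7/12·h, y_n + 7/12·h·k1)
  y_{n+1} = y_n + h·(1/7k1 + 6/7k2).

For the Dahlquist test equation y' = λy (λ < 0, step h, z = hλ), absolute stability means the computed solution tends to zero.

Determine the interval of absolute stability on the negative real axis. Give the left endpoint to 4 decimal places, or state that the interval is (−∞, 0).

z∈(-2.0000,0).

With y'=λy (z=hλ):
  k1=λy_n ⇒ h·k1=z·y_n;  k2=λ(1+7/12z)y_n ⇒ h·k2=z(1+7/12z)y_n
  y_{n+1}/y_n = 1 + 1/7z + 6/7z(1+7/12z) = 1 + z + 1/2z²
  so R(z) = 1 + z + 1/2z².

Solve |R(x)|<1 on ℝ⁻.
x=-0.35: |R|=0.7113
R=1: x+1/2x²=0 ⇒ x=−2=-2.0000; min R=1−1/(4·1/2)=0.5000>−1
Confirm numerically:
  x=-1.647: |R|=0.70930 <1
  x=-1.636: |R|=0.70225 <1
  x=-1.470: |R|=0.61045 <1
  x=-0.801: |R|=0.51980 <1
  x=-2.588: |R|=1.76087 >1
  x=-2.356: |R|=1.41937 >1
Interval (-2.0000, 0).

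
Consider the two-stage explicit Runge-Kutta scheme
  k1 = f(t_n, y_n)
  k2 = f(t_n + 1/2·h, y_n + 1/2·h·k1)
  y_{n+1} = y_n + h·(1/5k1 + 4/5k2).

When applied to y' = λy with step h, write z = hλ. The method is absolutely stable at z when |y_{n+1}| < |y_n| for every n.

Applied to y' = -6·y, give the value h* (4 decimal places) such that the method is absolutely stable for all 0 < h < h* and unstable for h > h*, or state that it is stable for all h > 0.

Test eqn y'=λy, z=hλ:
  k1=λy_n ⇒ h·k1=z·y_n;  k2=λ(1+1/2z)y_n ⇒ h·k2=z(1+1/2z)y_n
  y_{n+1}/y_n = 1 + 1/5z + 4/5z(1+1/2z) = 1 + z + 2/5z²
  ⇒ R(z) = 1 + z + 2/5z².

Solve |R(x)|<1 on ℝ⁻.
x=-0.52: |R|=0.5882
R=1: x+2/5x²=0 ⇒ x=−5/2=-2.5000; min R=1−1/(4·2/5)=0.3750>−1
Confirm numerically:
  x=-2.002: |R|=0.60120 <1
  x=-1.415: |R|=0.38589 <1
  x=-1.158: |R|=0.37839 <1
  x=-1.085: |R|=0.38589 <1
  x=-3.079: |R|=1.71310 >1
  x=-2.690: |R|=1.20444 >1
Interval (-2.5000, 0).

(-2.5000,0); λ=-6 ⇒ h* = (5/2)/6 = 0.4167.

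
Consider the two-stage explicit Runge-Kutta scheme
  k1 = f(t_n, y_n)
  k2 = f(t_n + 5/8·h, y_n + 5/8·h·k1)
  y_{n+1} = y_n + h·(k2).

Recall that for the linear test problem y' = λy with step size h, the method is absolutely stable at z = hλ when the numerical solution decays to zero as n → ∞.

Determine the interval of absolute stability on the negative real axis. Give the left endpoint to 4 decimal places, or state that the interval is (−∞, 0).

Set f=λy, z=hλ:
  k1=λy_n ⇒ h·k1=z·y_n;  k2=λ(1+5/8z)y_n ⇒ h·k2=z(1+5/8z)y_n
  y_{n+1}/y_n = 1 + z(1+5/8z) = 1 + z + 5/8z²
  Hence R(z) = 1 + z + 5/8z².

Boundary: |R(x)|=1, x<0.
x=-0.54: |R|=0.6422
R=1: x+5/8x²=0 ⇒ x=−8/5=-1.6000; min R=1−1/(4·5/8)=0.6000>−1
Confirm numerically:
  x=-1.431: |R|=0.84885 <1
  x=-1.314: |R|=0.76512 <1
  x=-1.227: |R|=0.71396 <1
  x=-2.031: |R|=1.54710 >1
  x=-1.793: |R|=1.21628 >1
So |R|<1 on (-1.6000, 0).

z∈(-1.6000,0).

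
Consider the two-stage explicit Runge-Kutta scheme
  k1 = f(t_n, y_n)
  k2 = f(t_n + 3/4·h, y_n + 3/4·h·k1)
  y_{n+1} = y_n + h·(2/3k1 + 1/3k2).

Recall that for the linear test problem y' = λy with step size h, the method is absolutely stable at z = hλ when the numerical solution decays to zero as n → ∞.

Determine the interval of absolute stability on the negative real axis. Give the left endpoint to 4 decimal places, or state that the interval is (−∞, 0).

z∈(-4.0000,0).

With y'=λy (z=hλ):
  k1=λy_n ⇒ h·k1=z·y_n;  k2=λ(1+3/4z)y_n ⇒ h·k2=z(1+3/4z)y_n
  y_{n+1}/y_n = 1 + 2/3z + 1/3z(1+3/4z) = 1 + z + 1/4z²
  R(z) = 1 + z + 1/4z².

Find x<0 with |R(x)|<1.
x=-0.75: |R|=0.3906
R=1: x+1/4x²=0 ⇒ x=−4=-4.0000; min R=1−1/(4·1/4)=0.0000>−1
Confirm numerically:
  x=-2.355: |R|=0.03151 <1
  x=-2.101: |R|=0.00255 <1
  x=-1.986: |R|=0.00005 <1
  x=-4.556: |R|=1.63328 >1
  x=-4.335: |R|=1.36306 >1
  x=-4.190: |R|=1.19903 >1
So |R|<1 on (-4.0000, 0).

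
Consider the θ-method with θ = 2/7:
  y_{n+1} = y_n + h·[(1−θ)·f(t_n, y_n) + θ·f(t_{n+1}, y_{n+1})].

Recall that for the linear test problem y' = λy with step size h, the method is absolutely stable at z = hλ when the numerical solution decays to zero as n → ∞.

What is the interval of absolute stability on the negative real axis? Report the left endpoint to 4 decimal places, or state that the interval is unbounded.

z∈(-4.6667,0).

Test eqn y'=λy, z=hλ:
  y_{n+1} = y_n + z·[5/7·y_n + 2/7·y_{n+1}] ⇒ (1 − 2/7z)y_{n+1} = (1 + 5/7z)y_n
  Hence R(z) = (1 + 5/7z)/(1 − 2/7z).

Find x<0 with |R(x)|<1.
x=-1.42: |R|=0.0102
R=−1: 1+5/7x = −1+2/7x ⇒ -3/7x=2 ⇒ x=2/(-3/7)=-4.6667
Confirm numerically:
  x=-3.916: |R|=0.84817 <1
  x=-3.152: |R|=0.65845 <1
  x=-2.950: |R|=0.60078 <1
  x=-2.653: |R|=0.50910 <1
  x=-5.194: |R|=1.09098 >1
  x=-4.839: |R|=1.03100 >1
Stable set (-4.6667, 0).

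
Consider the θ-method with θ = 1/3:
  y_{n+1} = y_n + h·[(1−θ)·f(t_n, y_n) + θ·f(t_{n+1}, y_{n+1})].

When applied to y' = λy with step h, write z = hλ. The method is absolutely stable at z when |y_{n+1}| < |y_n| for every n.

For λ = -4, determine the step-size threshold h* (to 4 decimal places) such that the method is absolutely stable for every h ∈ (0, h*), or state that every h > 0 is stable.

(-6.0000,0); λ=-4 ⇒ h* = (6)/4 = 1.5000.

With y'=λy (z=hλ):
  y_{n+1} = y_n + z·[2/3·y_n + 1/3·y_{n+1}] ⇒ (1 − 1/3z)y_{n+1} = (1 + 2/3z)y_n
  so R(z) = (1 + 2/3z)/(1 − 1/3z).

Solve |R(x)|<1 on ℝ⁻.
x=-0.64: |R|=0.4725
R=−1: 1+2/3x = −1+1/3x ⇒ -1/3x=2 ⇒ x=2/(-1/3)=-6.0000
Confirm numerically:
  x=-4.834: |R|=0.85116 <1
  x=-4.292: |R|=0.76577 <1
  x=-3.184: |R|=0.54463 <1
  x=-6.591: |R|=1.06162 >1
  x=-6.413: |R|=1.04388 >1
Interval (-6.0000, 0).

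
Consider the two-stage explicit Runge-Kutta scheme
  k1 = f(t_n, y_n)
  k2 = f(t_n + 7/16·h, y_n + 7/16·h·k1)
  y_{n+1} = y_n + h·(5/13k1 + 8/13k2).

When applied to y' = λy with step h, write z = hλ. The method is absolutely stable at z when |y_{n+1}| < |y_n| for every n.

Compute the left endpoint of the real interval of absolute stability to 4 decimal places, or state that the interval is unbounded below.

On y'=λy, z=hλ:
  k1=λy_n ⇒ h·k1=z·y_n;  k2=λ(1+7/16z)y_n ⇒ h·k2=z(1+7/16z)y_n
  y_{n+1}/y_n = 1 + 5/13z + 8/13z(1+7/16z) = 1 + z + 7/26z²
  R(z) = 1 + z + 7/26z².

Need |R(x)|<1, x<0.
x=-0.79: |R|=0.3780
R=1: x+7/26x²=0 ⇒ x=−26/7=-3.7143; min R=1−1/(4·7/26)=0.0714>−1
Confirm numerically:
  x=-3.663: |R|=0.94942 <1
  x=-3.283: |R|=0.61879 <1
  x=-2.233: |R|=0.10946 <1
  x=-4.170: |R|=1.51163 >1
  x=-4.082: |R|=1.40412 >1
  x=-3.887: |R|=1.18075 >1
So |R|<1 on (-3.7143, 0).

z* = -3.7143.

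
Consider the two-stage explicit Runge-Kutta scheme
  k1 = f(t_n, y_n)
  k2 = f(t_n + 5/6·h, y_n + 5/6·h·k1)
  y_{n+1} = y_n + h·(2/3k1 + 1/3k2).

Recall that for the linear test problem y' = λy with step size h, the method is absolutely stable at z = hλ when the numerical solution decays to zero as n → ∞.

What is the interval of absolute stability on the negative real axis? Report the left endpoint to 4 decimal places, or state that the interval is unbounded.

z∈(-3.6000,0).

With y'=λy (z=hλ):
  k1=λy_n ⇒ h·k1=z·y_n;  k2=λ(1+5/6z)y_n ⇒ h·k2=z(1+5/6z)y_n
  y_{n+1}/y_n = 1 + 2/3z + 1/3z(1+5/6z) = 1 + z + 5/18z²
  so R(z) = 1 + z + 5/18z².

Find x<0 with |R(x)|<1.
x=-0.63: |R|=0.4803
R=1: x+5/18x²=0 ⇒ x=−18/5=-3.6000; min R=1−1/(4·5/18)=0.1000>−1
Confirm numerically:
  x=-2.462: |R|=0.22173 <1
  x=-2.272: |R|=0.16188 <1
  x=-2.152: |R|=0.13442 <1
  x=-1.840: |R|=0.10044 <1
  x=-3.929: |R|=1.35907 >1
  x=-3.748: |R|=1.15408 >1
So |R|<1 on (-3.6000, 0).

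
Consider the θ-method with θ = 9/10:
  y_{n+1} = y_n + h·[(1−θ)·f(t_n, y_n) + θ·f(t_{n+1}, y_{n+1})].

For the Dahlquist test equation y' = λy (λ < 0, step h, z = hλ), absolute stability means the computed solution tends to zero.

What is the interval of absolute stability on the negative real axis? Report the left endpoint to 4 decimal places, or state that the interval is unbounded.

On y'=λy, z=hλ:
  y_{n+1} = y_n + z·[1/10·y_n + 9/10·y_{n+1}] ⇒ (1 − 9/10z)y_{n+1} = (1 + 1/10z)y_n
  Hence R(z) = (1 + 1/10z)/(1 − 9/10z).

Need |R(x)|<1, x<0.
x=-0.31: |R|=0.7576
x=-2: |R|=0.2857
x=-10: |R|=0.0000
x=-100: |R|=0.0989
θ=9/10≥1/2 ⇒ |1+1/10x|<|1−9/10x| ∀x<0 ⇒ stable on all of ℝ⁻.

unbounded; (−∞, 0).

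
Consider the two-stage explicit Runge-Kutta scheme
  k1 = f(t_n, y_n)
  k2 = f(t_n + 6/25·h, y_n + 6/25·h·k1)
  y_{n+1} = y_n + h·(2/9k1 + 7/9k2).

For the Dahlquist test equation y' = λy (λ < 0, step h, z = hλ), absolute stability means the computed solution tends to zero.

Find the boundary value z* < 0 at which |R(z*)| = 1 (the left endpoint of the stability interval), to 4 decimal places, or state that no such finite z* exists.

Set f=λy, z=hλ:
  k1=λy_n ⇒ h·k1=z·y_n;  k2=λ(1+6/25z)y_n ⇒ h·k2=z(1+6/25z)y_n
  y_{n+1}/y_n = 1 + 2/9z + 7/9z(1+6/25z) = 1 + z + 14/75z²
  so R(z) = 1 + z + 14/75z².

Solve |R(x)|<1 on ℝ⁻.
x=-0.87: |R|=0.2713
R=1: x+14/75x²=0 ⇒ x=−75/14=-5.3571; min R=1−1/(4·14/75)=-0.3393>−1
Confirm numerically:
  x=-4.396: |R|=0.21130 <1
  x=-4.184: |R|=0.08376 <1
  x=-3.973: |R|=0.02652 <1
  x=-2.555: |R|=0.33644 <1
  x=-5.821: |R|=1.50402 >1
  x=-5.578: |R|=1.22996 >1
  x=-5.395: |R|=1.03812 >1
Stable set (-5.3571, 0).

z* = -5.3571.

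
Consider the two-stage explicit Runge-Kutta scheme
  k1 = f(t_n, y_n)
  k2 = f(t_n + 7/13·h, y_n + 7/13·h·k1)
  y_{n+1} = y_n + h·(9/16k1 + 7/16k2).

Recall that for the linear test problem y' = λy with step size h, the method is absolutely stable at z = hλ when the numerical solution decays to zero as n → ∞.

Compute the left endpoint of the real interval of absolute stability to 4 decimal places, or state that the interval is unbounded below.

z* = -4.2449.

Set f=λy, z=hλ:
  k1=λy_n ⇒ h·k1=z·y_n;  k2=λ(1+7/13z)y_n ⇒ h·k2=z(1+7/13z)y_n
  y_{n+1}/y_n = 1 + 9/16z + 7/16z(1+7/13z) = 1 + z + 49/208z²
  so R(z) = 1 + z + 49/208z².

Solve |R(x)|<1 on ℝ⁻.
x=-0.3: |R|=0.7212
R=1: x+49/208x²=0 ⇒ x=−208/49=-4.2449; min R=1−1/(4·49/208)=-0.0612>−1
Confirm numerically:
  x=-3.997: |R|=0.76658 <1
  x=-3.327: |R|=0.28058 <1
  x=-2.441: |R|=0.03732 <1
  x=-4.616: |R|=1.40354 >1
  x=-4.590: |R|=1.37316 >1
  x=-4.524: |R|=1.29745 >1
Interval (-4.2449, 0).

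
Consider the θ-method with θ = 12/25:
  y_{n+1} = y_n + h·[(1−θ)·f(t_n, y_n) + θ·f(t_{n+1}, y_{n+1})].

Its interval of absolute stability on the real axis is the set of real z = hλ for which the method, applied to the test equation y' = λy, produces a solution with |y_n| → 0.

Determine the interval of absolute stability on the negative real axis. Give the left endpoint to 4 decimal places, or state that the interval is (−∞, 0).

z∈(-50.0000,0).

Test eqn y'=λy, z=hλ:
  y_{n+1} = y_n + z·[13/25·y_n + 12/25·y_{n+1}] ⇒ (1 − 12/25z)y_{n+1} = (1 + 13/25z)y_n
  Hence R(z) = (1 + 13/25z)/(1 − 12/25z).

Need |R(x)|<1, x<0.
x=-0.83: |R|=0.4065
R=−1: 1+13/25x = −1+12/25x ⇒ -1/25x=2 ⇒ x=2/(-1/25)=-50.0000
Confirm numerically:
  x=-29.644: |R|=0.94653 <1
  x=-22.698: |R|=0.90819 <1
  x=-22.099: |R|=0.90385 <1
  x=-21.442: |R|=0.89884 <1
  x=-50.300: |R|=1.00048 >1
  x=-50.260: |R|=1.00041 >1
  x=-50.248: |R|=1.00039 >1
Interval (-50.0000, 0).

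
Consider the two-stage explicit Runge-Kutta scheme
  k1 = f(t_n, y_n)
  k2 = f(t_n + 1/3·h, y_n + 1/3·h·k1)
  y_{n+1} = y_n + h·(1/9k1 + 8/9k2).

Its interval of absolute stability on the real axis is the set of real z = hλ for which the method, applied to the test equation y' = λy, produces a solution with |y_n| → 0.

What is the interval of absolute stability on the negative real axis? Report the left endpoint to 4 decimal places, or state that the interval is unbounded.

z∈(-3.3750,0).

Set f=λy, z=hλ:
  k1=λy_n ⇒ h·k1=z·y_n;  k2=λ(1+1/3z)y_n ⇒ h·k2=z(1+1/3z)y_n
  y_{n+1}/y_n = 1 + 1/9z + 8/9z(1+1/3z) = 1 + z + 8/27z²
  so R(z) = 1 + z + 8/27z².

Need |R(x)|<1, x<0.
x=-1.77: |R|=0.1583
R=1: x+8/27x²=0 ⇒ x=−27/8=-3.3750; min R=1−1/(4·8/27)=0.1562>−1
Confirm numerically:
  x=-3.051: |R|=0.70710 <1
  x=-2.811: |R|=0.53025 <1
  x=-2.161: |R|=0.22268 <1
  x=-3.860: |R|=1.55470 >1
  x=-3.588: |R|=1.22644 >1
Interval (-3.3750, 0).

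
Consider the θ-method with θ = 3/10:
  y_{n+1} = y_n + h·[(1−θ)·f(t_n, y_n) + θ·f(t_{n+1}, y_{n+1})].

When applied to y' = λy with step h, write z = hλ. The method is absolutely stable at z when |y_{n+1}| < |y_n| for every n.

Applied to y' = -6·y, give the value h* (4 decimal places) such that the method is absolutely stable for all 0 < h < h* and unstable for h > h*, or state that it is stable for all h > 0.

(-5.0000,0); λ=-6 ⇒ h* = (5)/6 = 0.8333.

Set f=λy, z=hλ:
  y_{n+1} = y_n + z·[7/10·y_n + 3/10·y_{n+1}] ⇒ (1 − 3/10z)y_{n+1} = (1 + 7/10z)y_n
  so R(z) = (1 + 7/10z)/(1 − 3/10z).

Boundary: |R(x)|=1, x<0.
x=-1.47: |R|=0.0201
R=−1: 1+7/10x = −1+3/10x ⇒ -2/5x=2 ⇒ x=2/(-2/5)=-5.0000
Confirm numerically:
  x=-4.829: |R|=0.97207 <1
  x=-4.064: |R|=0.83129 <1
  x=-2.062: |R|=0.27394 <1
  x=-5.386: |R|=1.05903 >1
  x=-5.199: |R|=1.03110 >1
  x=-5.180: |R|=1.02819 >1
Interval (-5.0000, 0).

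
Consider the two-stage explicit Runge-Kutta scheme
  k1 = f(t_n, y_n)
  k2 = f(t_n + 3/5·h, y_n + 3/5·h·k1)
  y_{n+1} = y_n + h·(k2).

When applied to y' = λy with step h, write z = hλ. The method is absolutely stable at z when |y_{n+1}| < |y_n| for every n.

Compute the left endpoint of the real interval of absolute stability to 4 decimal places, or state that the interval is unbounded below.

z* = -1.6667.

Test eqn y'=λy, z=hλ:
  k1=λy_n ⇒ h·k1=z·y_n;  k2=λ(1+3/5z)y_n ⇒ h·k2=z(1+3/5z)y_n
  y_{n+1}/y_n = 1 + z(1+3/5z) = 1 + z + 3/5z²
  ⇒ R(z) = 1 + z + 3/5z².

Need |R(x)|<1, x<0.
x=-0.43: |R|=0.6809
R=1: x+3/5x²=0 ⇒ x=−5/3=-1.6667; min R=1−1/(4·3/5)=0.5833>−1
Confirm numerically:
  x=-1.565: |R|=0.90453 <1
  x=-1.043: |R|=0.60971 <1
  x=-0.858: |R|=0.58370 <1
  x=-2.010: |R|=1.41406 >1
  x=-1.903: |R|=1.26985 >1
So |R|<1 on (-1.6667, 0).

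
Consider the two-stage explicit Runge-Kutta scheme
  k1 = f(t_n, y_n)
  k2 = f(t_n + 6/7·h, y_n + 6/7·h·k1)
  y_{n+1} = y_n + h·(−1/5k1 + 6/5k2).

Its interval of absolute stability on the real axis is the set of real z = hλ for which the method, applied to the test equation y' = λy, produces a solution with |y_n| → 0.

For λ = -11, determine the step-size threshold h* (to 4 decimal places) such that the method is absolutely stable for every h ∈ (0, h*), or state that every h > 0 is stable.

(-0.9722,0); λ=-11 ⇒ h* = (35/36)/11 = 0.0884.

With y'=λy (z=hλ):
  k1=λy_n ⇒ h·k1=z·y_n;  k2=λ(1+6/7z)y_n ⇒ h·k2=z(1+6/7z)y_n
  y_{n+1}/y_n = 1 − 1/5z + 6/5z(1+6/7z) = 1 + z + 36/35z²
  ⇒ R(z) = 1 + z + 36/35z².

Find x<0 with |R(x)|<1.
x=-0.36: |R|=0.7733
R=1: x+36/35x²=0 ⇒ x=−35/36=-0.9722; min R=1−1/(4·36/35)=0.7569>−1
Confirm numerically:
  x=-0.537: |R|=0.75961 <1
  x=-0.517: |R|=0.75793 <1
  x=-0.482: |R|=0.75696 <1
  x=-1.146: |R|=1.20484 >1
  x=-1.064: |R|=1.10044 >1
  x=-1.038: |R|=1.07023 >1
Stable set (-0.9722, 0).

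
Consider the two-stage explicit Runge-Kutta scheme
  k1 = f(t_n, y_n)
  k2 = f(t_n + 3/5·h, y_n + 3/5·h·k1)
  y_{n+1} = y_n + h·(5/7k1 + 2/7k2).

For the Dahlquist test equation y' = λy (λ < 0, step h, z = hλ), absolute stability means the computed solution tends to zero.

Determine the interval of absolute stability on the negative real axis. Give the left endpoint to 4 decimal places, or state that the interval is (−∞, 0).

z∈(-5.8333,0).

With y'=λy (z=hλ):
  k1=λy_n ⇒ h·k1=z·y_n;  k2=λ(1+3/5z)y_n ⇒ h·k2=z(1+3/5z)y_n
  y_{n+1}/y_n = 1 + 5/7z + 2/7z(1+3/5z) = 1 + z + 6/35z²
  ⇒ R(z) = 1 + z + 6/35z².

Boundary: |R(x)|=1, x<0.
x=-0.55: |R|=0.5019
R=1: x+6/35x²=0 ⇒ x=−35/6=-5.8333; min R=1−1/(4·6/35)=-0.4583>−1
Confirm numerically:
  x=-5.162: |R|=0.40593 <1
  x=-4.638: |R|=0.04961 <1
  x=-3.637: |R|=0.36938 <1
  x=-2.449: |R|=0.42084 <1
  x=-6.076: |R|=1.25276 >1
  x=-6.028: |R|=1.20116 >1
So |R|<1 on (-5.8333, 0).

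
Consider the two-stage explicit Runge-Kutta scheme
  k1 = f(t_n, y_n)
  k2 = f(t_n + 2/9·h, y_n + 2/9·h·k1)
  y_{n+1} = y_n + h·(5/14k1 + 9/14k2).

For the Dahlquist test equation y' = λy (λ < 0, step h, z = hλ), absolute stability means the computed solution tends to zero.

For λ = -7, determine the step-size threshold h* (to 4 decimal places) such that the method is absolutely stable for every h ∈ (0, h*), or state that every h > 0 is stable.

Set f=λy, z=hλ:
  k1=λy_n ⇒ h·k1=z·y_n;  k2=λ(1+2/9z)y_n ⇒ h·k2=z(1+2/9z)y_n
  y_{n+1}/y_n = 1 + 5/14z + 9/14z(1+2/9z) = 1 + z + 1/7z²
  R(z) = 1 + z + 1/7z².

Solve |R(x)|<1 on ℝ⁻.
x=-1.11: |R|=0.0660
R=1: x+1/7x²=0 ⇒ x=−7=-7.0000; min R=1−1/(4·1/7)=-0.7500>−1
Confirm numerically:
  x=-6.677: |R|=0.69190 <1
  x=-6.320: |R|=0.38606 <1
  x=-4.686: |R|=0.54906 <1
  x=-4.189: |R|=0.68218 <1
  x=-7.468: |R|=1.49929 >1
  x=-7.112: |R|=1.11379 >1
  x=-7.095: |R|=1.09629 >1
Interval (-7.0000, 0).

(-7.0000,0); λ=-7 ⇒ h* = (7)/7 = 1.0000.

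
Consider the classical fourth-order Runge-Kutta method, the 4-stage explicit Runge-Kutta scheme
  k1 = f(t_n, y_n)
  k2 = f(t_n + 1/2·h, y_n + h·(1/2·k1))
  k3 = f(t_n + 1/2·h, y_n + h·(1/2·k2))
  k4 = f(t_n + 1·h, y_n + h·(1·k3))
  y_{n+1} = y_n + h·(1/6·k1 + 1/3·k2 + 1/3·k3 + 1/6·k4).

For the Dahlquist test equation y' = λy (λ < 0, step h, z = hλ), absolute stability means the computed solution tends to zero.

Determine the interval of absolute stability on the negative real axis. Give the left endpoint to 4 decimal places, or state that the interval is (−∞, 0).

(-2.7853, 0).

Set f=λy, z=hλ:
  order 4, 4-stage ⇒ R(z)=1+z+z^2/2+z^3/6+z^4/24
  (e.g. R(-0.44)=0.64416, |R|=0.64416)

Need |R(x)|<1, x<0.
x=-0.44: |R|=0.6442
|R(-2)|=0.3333 |R(-1.32)|=0.2944 |R(-0.91)|=0.4070
Bisect:
  x_lo=-3.5517 |R|=2.9188  x_hi=-0.2839 |R|=0.7529
  mid=-1.91780 |R|=0.30922 →hi
  mid=-2.73476 |R|=0.92644 →hi
  mid=-3.14324 |R|=1.68812 →lo
  mid=-2.93900 |R|=1.25757 →lo
  mid=-2.83688 |R|=1.08060 →lo
  mid=-2.78582 |R|=1.00079 →lo
  mid=-2.76029 |R|=0.96295 →hi
  mid=-2.77305 |R|=0.98170 →hi
  ...
  [-2.78542,-2.78522] ⇒ x*=-2.7853
So |R|<1 on (-2.7853, 0).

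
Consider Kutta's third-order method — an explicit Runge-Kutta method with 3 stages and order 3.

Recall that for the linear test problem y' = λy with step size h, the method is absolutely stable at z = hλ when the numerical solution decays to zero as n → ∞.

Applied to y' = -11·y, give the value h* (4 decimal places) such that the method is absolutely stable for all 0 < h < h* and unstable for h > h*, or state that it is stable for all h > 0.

On y'=λy, z=hλ:
  order 3, 3-stage ⇒ R(z)=1+z+z^2/2+z^3/6
  (e.g. R(-1.77)=-0.12776, |R|=0.12776)

Need |R(x)|<1, x<0.
x=-1.77: |R|=0.1278
|R(-2.26)|=0.6301 |R(-1.52)|=0.0499 |R(-1.24)|=0.2110
Bisect:
  x_lo=-3.3094 |R|=2.8742  x_hi=-0.1149 |R|=0.8914
  mid=-1.71218 |R|=0.08296 →hi
  mid=-2.51079 |R|=0.99679 →hi
  mid=-2.91010 |R|=1.78322 →lo
  mid=-2.71045 |R|=1.35591 →lo
  mid=-2.61062 |R|=1.16833 →lo
  mid=-2.56071 |R|=1.08062 →lo
  mid=-2.53575 |R|=1.03823 →lo
  mid=-2.52327 |R|=1.01739 →lo
  mid=-2.51703 |R|=1.00706 →lo
  mid=-2.51391 |R|=1.00192 →lo
  ...
  [-2.51294,-2.51274] ⇒ x*=-2.5127
Stable set (-2.5127, 0).

(-2.5127,0); λ=-11 ⇒ h* = 0.2284.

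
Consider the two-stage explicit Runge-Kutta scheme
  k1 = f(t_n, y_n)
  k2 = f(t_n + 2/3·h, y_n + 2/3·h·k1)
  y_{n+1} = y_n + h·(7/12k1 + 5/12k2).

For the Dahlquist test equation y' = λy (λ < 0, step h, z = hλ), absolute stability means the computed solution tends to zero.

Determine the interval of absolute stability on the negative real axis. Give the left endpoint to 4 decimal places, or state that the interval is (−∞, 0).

Set f=λy, z=hλ:
  k1=λy_n ⇒ h·k1=z·y_n;  k2=λ(1+2/3z)y_n ⇒ h·k2=z(1+2/3z)y_n
  y_{n+1}/y_n = 1 + 7/12z + 5/12z(1+2/3z) = 1 + z + 5/18z²
  so R(z) = 1 + z + 5/18z².

Need |R(x)|<1, x<0.
x=-1.54: |R|=0.1188
R=1: x+5/18x²=0 ⇒ x=−18/5=-3.6000; min R=1−1/(4·5/18)=0.1000>−1
Confirm numerically:
  x=-3.457: |R|=0.86268 <1
  x=-2.987: |R|=0.49138 <1
  x=-1.652: |R|=0.10608 <1
  x=-4.146: |R|=1.62881 >1
  x=-4.100: |R|=1.56944 >1
  x=-4.094: |R|=1.56179 >1
Interval (-3.6000, 0).

z∈(-3.6000,0).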